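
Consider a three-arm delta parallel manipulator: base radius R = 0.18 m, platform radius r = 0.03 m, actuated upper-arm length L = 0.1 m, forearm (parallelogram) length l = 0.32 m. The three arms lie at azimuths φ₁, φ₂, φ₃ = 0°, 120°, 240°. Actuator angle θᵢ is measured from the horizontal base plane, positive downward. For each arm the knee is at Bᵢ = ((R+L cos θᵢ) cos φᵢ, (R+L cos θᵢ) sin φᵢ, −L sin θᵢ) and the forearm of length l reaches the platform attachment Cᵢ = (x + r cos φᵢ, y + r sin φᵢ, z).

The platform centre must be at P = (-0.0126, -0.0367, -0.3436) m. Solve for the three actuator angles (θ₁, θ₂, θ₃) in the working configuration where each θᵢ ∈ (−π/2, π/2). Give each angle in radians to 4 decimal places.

θ₁ = 1.2216, θ₂ = 1.3093, θ₃ = 0.8725

φ1=0.0° → target in arm frame (-0.0126, -0.0367)
  A cos θ + B sin θ = C:  0.1626·cos θ + -0.3436·sin θ = -0.2672
  γ=atan2(-0.3436,0.1626)=-1.1288;  ψ=arccos(-0.7030)=2.3504;  θ1=γ+ψ≈1.2216
rotate P by −φ2: (-0.0255, 0.0293, -0.3436)
  e−x'=0.1755;  (l²−L²−(e−x')²−y'²−z²)/2L = -0.2866
  √(A²+B²)=0.3858;  θ2 = -1.0986+2.4079 ≈ 1.3093
arm 3 (φ=240.0°): x'=0.0381, y'=0.0074
  e−x'=0.1119;  (l²−L²−(e−x')²−y'²−z²)/2L = -0.1912
  θ3 = atan2(B,A) + arccos(C/0.3614) = 0.8725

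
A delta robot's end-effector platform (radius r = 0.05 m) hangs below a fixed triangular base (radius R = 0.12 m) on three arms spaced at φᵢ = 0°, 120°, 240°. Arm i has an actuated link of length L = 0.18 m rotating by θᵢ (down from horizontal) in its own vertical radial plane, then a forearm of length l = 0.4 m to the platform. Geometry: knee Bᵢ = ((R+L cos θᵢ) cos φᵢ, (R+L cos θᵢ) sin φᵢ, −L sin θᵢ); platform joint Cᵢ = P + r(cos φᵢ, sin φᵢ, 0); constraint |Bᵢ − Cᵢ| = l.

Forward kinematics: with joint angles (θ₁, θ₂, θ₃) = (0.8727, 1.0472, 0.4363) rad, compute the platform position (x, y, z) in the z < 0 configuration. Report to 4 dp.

φ1=0.0°: virtual centre (0.1857, 0.0000, -0.1379), radius l
O2 = (0.1600·cos120.0°, 0.1600·sin120.0°, -0.1559) = (-0.0800, 0.1386, -0.1559)
O3 = (0.2331·cos240.0°, 0.2331·sin240.0°, -0.0761) = (-0.1166, -0.2019, -0.0761)
|O₂|²−|O₁|² = -0.0036;  |O₃|²−|O₁|² = 0.0066
[-0.5314 0.2771 -0.0360]·P = -0.0036;  [-0.6045 -0.4038 0.1237]·P = 0.0066
det = 0.3821;  x = -0.0010+0.0517z,  y = -0.0149+0.2289z
quadratic in z: (1.0551)z²+(0.2497)z+(-0.1059)=0, √Δ=0.7136 → z ∈ {-0.4565, 0.2199}; z = -0.4565 (taking z<0)
x = -0.0246, y = -0.1194

(-0.0246, -0.1194, -0.4565)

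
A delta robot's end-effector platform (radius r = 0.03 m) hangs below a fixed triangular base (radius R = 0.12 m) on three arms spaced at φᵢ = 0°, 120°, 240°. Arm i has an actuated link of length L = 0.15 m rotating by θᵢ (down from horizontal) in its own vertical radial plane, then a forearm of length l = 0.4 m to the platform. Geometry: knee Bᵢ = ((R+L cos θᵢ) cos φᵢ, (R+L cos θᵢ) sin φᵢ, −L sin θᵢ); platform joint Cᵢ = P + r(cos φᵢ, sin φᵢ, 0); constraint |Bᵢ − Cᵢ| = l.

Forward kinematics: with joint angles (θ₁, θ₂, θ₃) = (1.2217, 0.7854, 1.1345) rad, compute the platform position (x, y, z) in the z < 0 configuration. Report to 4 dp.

(-0.0510, 0.0572, -0.4870)

φ1=0.0°: virtual centre (0.1413, 0.0000, -0.1410), radius l
arm 2 at φ=120.0°: e+L cos θ2 = 0.1961;  O2 = (-0.0980, 0.1698, -0.1061)
O3 = (0.1534·cos240.0°, 0.1534·sin240.0°, -0.1359) = (-0.0767, -0.1328, -0.1359)
|O₂|²−|O₁|² = 0.0099;  |O₃|²−|O₁|² = 0.0022
plane₁₂: -0.4787x+0.3396y+0.0698z = 0.0099
Cramer: x(z) = -0.0122+0.0797z;  y(z) = 0.0118-0.0931z
quadratic in z: (1.0150)z²+(0.2552)z+(-0.1164)=0, √Δ=0.7334 → z ∈ {-0.4870, 0.2355}; z = -0.4870 (taking z<0)
x = -0.0510, y = 0.0572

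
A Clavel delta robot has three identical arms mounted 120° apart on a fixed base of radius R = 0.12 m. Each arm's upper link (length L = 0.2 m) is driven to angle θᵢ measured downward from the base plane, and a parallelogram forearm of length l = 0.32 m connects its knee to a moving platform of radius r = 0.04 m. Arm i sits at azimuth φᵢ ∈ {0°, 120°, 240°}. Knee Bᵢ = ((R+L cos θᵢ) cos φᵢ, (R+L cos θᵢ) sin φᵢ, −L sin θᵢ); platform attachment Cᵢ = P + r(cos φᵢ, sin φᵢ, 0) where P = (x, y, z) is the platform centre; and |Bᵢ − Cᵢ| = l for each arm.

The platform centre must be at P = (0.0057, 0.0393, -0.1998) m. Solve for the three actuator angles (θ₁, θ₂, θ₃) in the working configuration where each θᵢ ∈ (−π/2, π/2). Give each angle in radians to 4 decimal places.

arm 1 (φ=0.0°): x'=0.0057, y'=0.0393
  e−x'=0.0743;  (l²−L²−(e−x')²−y'²−z²)/2L = 0.0385
  γ=atan2(-0.1998,0.0743)=-1.2148;  ψ=arccos(0.1808)=1.3890;  θ1=γ+ψ≈0.1742
φ2=120.0° → target in arm frame (0.0312, -0.0246)
  e−x'=0.0488;  (l²−L²−(e−x')²−y'²−z²)/2L = 0.0487
  θ2 = atan2(B,A) + arccos(C/0.2057) = 0.0004
arm 3 (φ=240.0°): x'=-0.0369, y'=-0.0147
  e−x'=0.1169;  (l²−L²−(e−x')²−y'²−z²)/2L = 0.0215
  γ=atan2(-0.1998,0.1169)=-1.0415;  ψ=arccos(0.0929)=1.4778;  θ3=γ+ψ≈0.4363

θ₁ = 0.1742, θ₂ = 0.0004, θ₃ = 0.4363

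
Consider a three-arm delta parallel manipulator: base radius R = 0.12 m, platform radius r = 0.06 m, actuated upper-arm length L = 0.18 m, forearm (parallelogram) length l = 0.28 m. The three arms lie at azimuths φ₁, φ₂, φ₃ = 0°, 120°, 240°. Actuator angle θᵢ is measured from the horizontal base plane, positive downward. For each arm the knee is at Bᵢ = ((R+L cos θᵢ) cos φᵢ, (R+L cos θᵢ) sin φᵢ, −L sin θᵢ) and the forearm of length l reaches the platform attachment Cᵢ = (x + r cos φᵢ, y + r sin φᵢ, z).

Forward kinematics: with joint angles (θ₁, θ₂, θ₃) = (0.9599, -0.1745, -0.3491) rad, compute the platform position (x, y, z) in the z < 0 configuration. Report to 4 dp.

S1 = (0.1632·cos0.0°, 0.1632·sin0.0°, -0.1474) = (0.1632, 0.0000, -0.1474)
S2 = (0.2373·cos120.0°, 0.2373·sin120.0°, 0.0313) = (-0.1186, 0.2055, 0.0313)
S3 = (0.2291·cos240.0°, 0.2291·sin240.0°, 0.0616) = (-0.1146, -0.1984, 0.0616)
|S₂|²−|S₁|² = 0.0089;  |S₃|²−|S₁|² = 0.0079
linear system: -0.5638x+0.4110y = 0.0089−0.3574z; -0.5556x+-0.3969y = 0.0079−0.4180z
det = 0.4521;  x = -0.0150+0.6937z,  y = 0.0011+0.0820z
quadratic in z: (1.4880)z²+(0.0478)z+(-0.0249)=0, √Δ=0.3879 → z ∈ {-0.1464, 0.1143}; z = -0.1464 (taking z<0)
x = -0.1165, y = -0.0110

(-0.1165, -0.0110, -0.1464)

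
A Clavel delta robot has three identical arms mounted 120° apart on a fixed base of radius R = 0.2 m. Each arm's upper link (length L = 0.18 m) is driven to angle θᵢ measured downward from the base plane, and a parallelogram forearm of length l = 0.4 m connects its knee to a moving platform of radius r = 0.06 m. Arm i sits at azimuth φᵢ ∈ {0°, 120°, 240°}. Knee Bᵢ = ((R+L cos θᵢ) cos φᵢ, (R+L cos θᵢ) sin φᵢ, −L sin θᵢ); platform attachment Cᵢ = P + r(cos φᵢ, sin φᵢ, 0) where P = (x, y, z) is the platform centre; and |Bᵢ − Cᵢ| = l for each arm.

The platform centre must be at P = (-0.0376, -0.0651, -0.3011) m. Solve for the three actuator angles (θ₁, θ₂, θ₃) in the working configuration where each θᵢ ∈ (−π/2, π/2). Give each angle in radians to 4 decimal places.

φ1=0.0° → target in arm frame (-0.0376, -0.0651)
  A=0.1776, B=-0.3011, C=(l²−L²−A²−y'²−z²)/(2L)=0.0032
  θ1 = atan2(B,A) + arccos(C/0.3496) = 0.5237
rotate P by −φ2: (-0.0376, 0.0651, -0.3011)
  e−x'=0.1776;  (l²−L²−(e−x')²−y'²−z²)/2L = 0.0032
  θ2 = atan2(B,A) + arccos(C/0.3496) = 0.5236
arm 3 (φ=240.0°): x'=0.0752, y'=0.0000
  A cos θ + B sin θ = C:  0.0648·cos θ + -0.3011·sin θ = 0.0909
  √(A²+B²)=0.3080;  θ3 = -1.3587+1.2711 ≈ -0.0877

θ₁ = 0.5237, θ₂ = 0.5236, θ₃ = -0.0877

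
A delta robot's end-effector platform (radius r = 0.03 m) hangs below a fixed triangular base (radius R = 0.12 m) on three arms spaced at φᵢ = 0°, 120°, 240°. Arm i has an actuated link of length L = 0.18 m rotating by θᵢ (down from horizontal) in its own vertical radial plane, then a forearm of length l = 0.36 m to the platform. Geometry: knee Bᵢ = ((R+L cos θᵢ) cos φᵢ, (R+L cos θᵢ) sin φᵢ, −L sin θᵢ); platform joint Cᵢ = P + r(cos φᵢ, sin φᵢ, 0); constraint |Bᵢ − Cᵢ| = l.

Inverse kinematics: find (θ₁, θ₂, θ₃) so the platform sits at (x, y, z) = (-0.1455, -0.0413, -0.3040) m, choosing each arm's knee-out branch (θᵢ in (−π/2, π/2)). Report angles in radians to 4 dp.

arm 1 (φ=0.0°): x'=-0.1455, y'=-0.0413
  e−x'=0.2355;  (l²−L²−(e−x')²−y'²−z²)/2L = -0.1455
  γ=atan2(-0.3040,0.2355)=-0.9117;  ψ=arccos(-0.3784)=1.9588;  θ1=γ+ψ≈1.0472
arm 2 (φ=120.0°): x'=0.0370, y'=0.1467
  A=0.0530, B=-0.3040, C=(l²−L²−A²−y'²−z²)/(2L)=-0.0543
  √(A²+B²)=0.3086;  θ2 = -1.3981+1.7476 ≈ 0.3494
arm 3 (φ=240.0°): x'=0.1085, y'=-0.1054
  A=-0.0185, B=-0.3040, C=(l²−L²−A²−y'²−z²)/(2L)=-0.0185
  θ3 = atan2(B,A) + arccos(C/0.3046) = -0.0001

θ₁ = 1.0472, θ₂ = 0.3494, θ₃ = -0.0001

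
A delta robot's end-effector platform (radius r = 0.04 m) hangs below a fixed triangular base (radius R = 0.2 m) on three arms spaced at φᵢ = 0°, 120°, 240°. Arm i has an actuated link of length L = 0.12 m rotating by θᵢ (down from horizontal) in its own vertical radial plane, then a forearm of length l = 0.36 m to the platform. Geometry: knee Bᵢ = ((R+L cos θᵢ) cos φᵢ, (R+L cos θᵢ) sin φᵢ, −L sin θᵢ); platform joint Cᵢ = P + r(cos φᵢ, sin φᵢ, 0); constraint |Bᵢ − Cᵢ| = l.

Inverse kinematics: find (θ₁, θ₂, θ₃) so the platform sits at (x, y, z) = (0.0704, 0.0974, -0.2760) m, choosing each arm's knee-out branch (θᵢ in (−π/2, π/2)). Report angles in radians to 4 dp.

rotate P by −φ1: (0.0704, 0.0974, -0.2760)
  A=0.0896, B=-0.2760, C=(l²−L²−A²−y'²−z²)/(2L)=0.0896
  √(A²+B²)=0.2902;  θ1 = -1.2569+1.2568 ≈ -0.0001
rotate P by −φ2: (0.0492, -0.1097, -0.2760)
  A cos θ + B sin θ = C:  0.1108·cos θ + -0.2760·sin θ = 0.0613
  γ=atan2(-0.2760,0.1108)=-1.1889;  ψ=arccos(0.2061)=1.3632;  θ2=γ+ψ≈0.1744
rotate P by −φ3: (-0.1196, 0.0123, -0.2760)
  e−x'=0.2796;  (l²−L²−(e−x')²−y'²−z²)/2L = -0.1636
  θ3 = atan2(B,A) + arccos(C/0.3928) = 1.2215

θ₁ = -0.0001, θ₂ = 0.1744, θ₃ = 1.2215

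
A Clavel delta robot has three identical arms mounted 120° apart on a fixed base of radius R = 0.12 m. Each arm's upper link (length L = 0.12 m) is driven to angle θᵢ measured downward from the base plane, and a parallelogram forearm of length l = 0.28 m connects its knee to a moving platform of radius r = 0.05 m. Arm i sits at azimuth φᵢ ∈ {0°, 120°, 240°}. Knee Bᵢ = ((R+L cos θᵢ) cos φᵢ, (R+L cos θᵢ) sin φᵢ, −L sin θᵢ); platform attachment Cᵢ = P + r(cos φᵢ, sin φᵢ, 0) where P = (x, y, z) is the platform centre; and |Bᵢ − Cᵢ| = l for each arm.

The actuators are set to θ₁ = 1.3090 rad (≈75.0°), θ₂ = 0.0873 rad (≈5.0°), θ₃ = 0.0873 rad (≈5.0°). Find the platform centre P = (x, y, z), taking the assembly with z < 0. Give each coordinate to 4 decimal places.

(-0.1550, 0.0000, -0.2292)

φ1=0.0°: virtual centre (0.1011, 0.0000, -0.1159), radius l
centre 2 = (0.1895·cos120.0°, 0.1895·sin120.0°, -0.0105) = (-0.0948, 0.1641, -0.0105)
centre 3 = (0.1895·cos240.0°, 0.1895·sin240.0°, -0.0105) = (-0.0948, -0.1641, -0.0105)
eliminate P² terms by subtracting sphere 1 from 2 and 3
[-0.3917 0.3283 0.2109]·P = 0.0124;  [-0.3917 -0.3283 0.2109]·P = 0.0124
Cramer: x(z) = -0.0316+0.5385z;  y(z) = 0.0000-0.0000z
quadratic in z: (1.2900)z²+(0.0889)z+(-0.0474)=0, √Δ=0.5023 → z ∈ {-0.2292, 0.1602}; z = -0.2292 (taking z<0)
x = -0.1550, y = 0.0000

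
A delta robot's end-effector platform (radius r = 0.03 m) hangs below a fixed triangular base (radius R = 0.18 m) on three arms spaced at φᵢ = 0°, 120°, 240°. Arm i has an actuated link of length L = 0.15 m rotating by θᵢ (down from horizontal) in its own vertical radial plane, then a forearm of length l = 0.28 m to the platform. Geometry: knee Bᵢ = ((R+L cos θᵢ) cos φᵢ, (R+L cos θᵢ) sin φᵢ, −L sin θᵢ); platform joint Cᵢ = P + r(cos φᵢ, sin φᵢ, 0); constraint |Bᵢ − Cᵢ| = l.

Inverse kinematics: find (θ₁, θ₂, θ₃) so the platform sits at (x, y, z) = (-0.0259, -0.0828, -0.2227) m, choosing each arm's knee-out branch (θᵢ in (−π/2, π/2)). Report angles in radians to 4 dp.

θ₁ = 1.0474, θ₂ = 1.2216, θ₃ = 0.2613

arm 1 (φ=0.0°): x'=-0.0259, y'=-0.0828
  A cos θ + B sin θ = C:  0.1759·cos θ + -0.2227·sin θ = -0.1050
  θ1 = atan2(B,A) + arccos(C/0.2838) = 1.0474
rotate P by −φ2: (-0.0588, 0.0638, -0.2227)
  A cos θ + B sin θ = C:  0.2088·cos θ + -0.2227·sin θ = -0.1378
  γ=atan2(-0.2227,0.2088)=-0.8177;  ψ=arccos(-0.4515)=2.0393;  θ2=γ+ψ≈1.2216
rotate P by −φ3: (0.0847, 0.0190, -0.2227)
  A cos θ + B sin θ = C:  0.0653·cos θ + -0.2227·sin θ = 0.0056
  θ3 = atan2(B,A) + arccos(C/0.2321) = 0.2613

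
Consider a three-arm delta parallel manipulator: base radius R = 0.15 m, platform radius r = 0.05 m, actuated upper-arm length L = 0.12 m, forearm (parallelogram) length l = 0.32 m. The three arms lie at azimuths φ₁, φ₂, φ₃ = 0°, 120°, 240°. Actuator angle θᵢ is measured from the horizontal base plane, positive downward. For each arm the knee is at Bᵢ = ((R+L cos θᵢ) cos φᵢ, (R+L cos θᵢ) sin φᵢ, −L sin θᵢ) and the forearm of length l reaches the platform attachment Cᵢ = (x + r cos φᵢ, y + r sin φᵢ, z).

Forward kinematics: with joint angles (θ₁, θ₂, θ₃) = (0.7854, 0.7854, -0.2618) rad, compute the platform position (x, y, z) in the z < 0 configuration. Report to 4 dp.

(-0.0561, -0.0972, -0.2717)

S1 = (0.1849·cos0.0°, 0.1849·sin0.0°, -0.0849) = (0.1849, 0.0000, -0.0849)
arm 2 at φ=120.0°: ρ2 = 0.1849;  S2 = (-0.0924, 0.1601, -0.0849)
arm 3 at φ=240.0°: ρ3 = 0.2159;  S3 = (-0.1080, -0.1870, 0.0311)
subtract pairs → two planes through P
[-0.5546 0.3202 0.0000]·P = 0.0000;  [-0.5856 -0.3740 0.2318]·P = 0.0062
Cramer: x(z) = -0.0050+0.1880z;  y(z) = -0.0087+0.3256z
quadratic in z: (1.1413)z²+(0.0926)z+(-0.0591)=0, √Δ=0.5275 → z ∈ {-0.2717, 0.1905}; z = -0.2717 (taking z<0)
x = -0.0561, y = -0.0972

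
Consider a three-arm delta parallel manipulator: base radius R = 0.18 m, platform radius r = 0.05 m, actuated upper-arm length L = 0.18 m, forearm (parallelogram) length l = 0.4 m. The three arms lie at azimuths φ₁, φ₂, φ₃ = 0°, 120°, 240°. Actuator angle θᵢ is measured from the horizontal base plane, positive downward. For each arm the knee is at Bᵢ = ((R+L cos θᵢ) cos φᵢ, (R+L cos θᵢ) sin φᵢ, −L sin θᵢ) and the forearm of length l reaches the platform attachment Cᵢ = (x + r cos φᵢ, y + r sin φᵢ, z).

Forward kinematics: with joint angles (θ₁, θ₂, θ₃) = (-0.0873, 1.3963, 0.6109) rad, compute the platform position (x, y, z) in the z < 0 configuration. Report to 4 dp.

φ1=0.0°: virtual centre (0.3093, 0.0000, 0.0157), radius l
φ2=120.0°: virtual centre (-0.0806, 0.1396, -0.1773), radius l
S3 = (0.2774·cos240.0°, 0.2774·sin240.0°, -0.1032) = (-0.1387, -0.2403, -0.1032)
subtract pairs → two planes through P
linear system: -0.7799x+0.2793y = -0.0385−-0.3859z; -0.8961x+-0.4805y = -0.0083−-0.2379z
Cramer: x(z) = 0.0333-0.4030z;  y(z) = -0.0449+0.2565z
quadratic in z: (1.2282)z²+(0.1681)z+(-0.0816)=0, √Δ=0.6549 → z ∈ {-0.3350, 0.1982}; z = -0.3350 (taking z<0)
x = 0.1683, y = -0.1308

(0.1683, -0.1308, -0.3350)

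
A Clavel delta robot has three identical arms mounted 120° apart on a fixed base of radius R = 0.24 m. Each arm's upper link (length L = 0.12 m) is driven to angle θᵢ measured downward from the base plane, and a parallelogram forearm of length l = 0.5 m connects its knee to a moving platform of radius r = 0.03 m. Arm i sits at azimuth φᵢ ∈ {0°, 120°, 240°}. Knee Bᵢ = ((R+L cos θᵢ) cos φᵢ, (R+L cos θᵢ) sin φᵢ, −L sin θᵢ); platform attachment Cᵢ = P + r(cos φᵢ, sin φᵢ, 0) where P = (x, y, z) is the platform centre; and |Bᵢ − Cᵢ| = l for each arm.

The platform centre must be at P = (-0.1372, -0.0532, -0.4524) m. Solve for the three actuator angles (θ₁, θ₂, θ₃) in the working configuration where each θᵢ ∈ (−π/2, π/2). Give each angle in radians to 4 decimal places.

θ₁ = 1.3961, θ₂ = 0.6103, θ₃ = 0.0871

rotate P by −φ1: (-0.1372, -0.0532, -0.4524)
  e−x'=0.3472;  (l²−L²−(e−x')²−y'²−z²)/2L = -0.3852
  θ1 = atan2(B,A) + arccos(C/0.5703) = 1.3961
rotate P by −φ2: (0.0225, 0.1454, -0.4524)
  A cos θ + B sin θ = C:  0.1875·cos θ + -0.4524·sin θ = -0.1057
  √(A²+B²)=0.4897;  θ2 = -1.1779+1.7883 ≈ 0.6103
arm 3 (φ=240.0°): x'=0.1147, y'=-0.0922
  e−x'=0.0953;  (l²−L²−(e−x')²−y'²−z²)/2L = 0.0556
  √(A²+B²)=0.4623;  θ3 = -1.3631+1.4503 ≈ 0.0871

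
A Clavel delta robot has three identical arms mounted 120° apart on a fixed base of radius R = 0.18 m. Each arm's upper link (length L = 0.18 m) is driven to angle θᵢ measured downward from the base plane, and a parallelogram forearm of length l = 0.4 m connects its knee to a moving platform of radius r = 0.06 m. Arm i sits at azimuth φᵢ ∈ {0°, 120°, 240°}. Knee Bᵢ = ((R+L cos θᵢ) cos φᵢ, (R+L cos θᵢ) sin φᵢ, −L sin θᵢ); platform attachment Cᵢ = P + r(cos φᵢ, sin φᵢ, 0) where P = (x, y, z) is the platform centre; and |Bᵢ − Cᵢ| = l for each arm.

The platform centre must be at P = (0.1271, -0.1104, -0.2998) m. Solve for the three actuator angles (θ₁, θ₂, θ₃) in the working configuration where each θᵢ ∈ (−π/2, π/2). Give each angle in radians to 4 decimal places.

rotate P by −φ1: (0.1271, -0.1104, -0.2998)
  e−x'=-0.0071;  (l²−L²−(e−x')²−y'²−z²)/2L = 0.0708
  √(A²+B²)=0.2999;  θ1 = -1.5945+1.3325 ≈ -0.2620
arm 2 (φ=120.0°): x'=-0.1592, y'=-0.0549
  e−x'=0.2792;  (l²−L²−(e−x')²−y'²−z²)/2L = -0.1201
  √(A²+B²)=0.4096;  θ2 = -0.8210+1.8682 ≈ 1.0472
φ3=240.0° → target in arm frame (0.0321, 0.1653)
  A=0.0879, B=-0.2998, C=(l²−L²−A²−y'²−z²)/(2L)=0.0074
  θ3 = atan2(B,A) + arccos(C/0.3124) = 0.2616

θ₁ = -0.2620, θ₂ = 1.0472, θ₃ = 0.2616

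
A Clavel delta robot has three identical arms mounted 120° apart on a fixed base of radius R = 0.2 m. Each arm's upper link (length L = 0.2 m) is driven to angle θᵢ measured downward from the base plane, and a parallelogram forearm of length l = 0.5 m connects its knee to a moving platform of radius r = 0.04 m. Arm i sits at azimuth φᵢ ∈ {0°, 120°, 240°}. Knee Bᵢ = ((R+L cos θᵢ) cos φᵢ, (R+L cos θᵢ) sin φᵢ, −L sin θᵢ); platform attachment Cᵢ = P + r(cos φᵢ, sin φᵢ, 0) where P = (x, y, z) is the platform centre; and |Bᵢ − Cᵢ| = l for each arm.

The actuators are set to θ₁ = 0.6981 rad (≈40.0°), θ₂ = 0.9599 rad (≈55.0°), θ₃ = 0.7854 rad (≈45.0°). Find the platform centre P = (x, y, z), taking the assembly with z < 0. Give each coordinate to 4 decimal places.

(0.0383, -0.0341, -0.5448)

φ1=0.0°: virtual centre (0.3132, 0.0000, -0.1286), radius l
O2 = (0.2747·cos120.0°, 0.2747·sin120.0°, -0.1638) = (-0.1374, 0.2379, -0.1638)
O3 = (0.3014·cos240.0°, 0.3014·sin240.0°, -0.1414) = (-0.1507, -0.2610, -0.1414)
|O₂|²−|O₁|² = -0.0123;  |O₃|²−|O₁|² = -0.0038
plane₁₂: -0.9011x+0.4758y+-0.0705z = -0.0123
Cramer: x(z) = 0.0090-0.0538z;  y(z) = -0.0088+0.0463z
quadratic in z: (1.0050)z²+(0.2890)z+(-0.1409)=0, √Δ=0.8061 → z ∈ {-0.5448, 0.2572}; z = -0.5448 (taking z<0)
x = 0.0383, y = -0.0341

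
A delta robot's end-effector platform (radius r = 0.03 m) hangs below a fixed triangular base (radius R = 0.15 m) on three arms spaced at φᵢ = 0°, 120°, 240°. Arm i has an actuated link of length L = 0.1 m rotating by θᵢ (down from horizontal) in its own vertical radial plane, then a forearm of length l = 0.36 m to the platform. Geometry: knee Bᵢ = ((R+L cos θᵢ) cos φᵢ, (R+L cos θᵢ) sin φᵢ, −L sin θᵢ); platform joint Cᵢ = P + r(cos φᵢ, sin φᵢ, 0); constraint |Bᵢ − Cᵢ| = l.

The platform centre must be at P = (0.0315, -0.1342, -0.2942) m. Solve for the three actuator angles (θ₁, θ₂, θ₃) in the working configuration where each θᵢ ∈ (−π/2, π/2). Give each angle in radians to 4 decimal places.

φ1=0.0° → target in arm frame (0.0315, -0.1342)
  A=0.0885, B=-0.2942, C=(l²−L²−A²−y'²−z²)/(2L)=0.0360
  √(A²+B²)=0.3072;  θ1 = -1.2786+1.4533 ≈ 0.1747
φ2=120.0° → target in arm frame (-0.1320, 0.0398)
  A cos θ + B sin θ = C:  0.2520·cos θ + -0.2942·sin θ = -0.1601
  θ2 = atan2(B,A) + arccos(C/0.3874) = 1.1344
arm 3 (φ=240.0°): x'=0.1005, y'=0.0944
  e−x'=0.0195;  (l²−L²−(e−x')²−y'²−z²)/2L = 0.1188
  √(A²+B²)=0.2948;  θ3 = -1.5045+1.1561 ≈ -0.3484

θ₁ = 0.1747, θ₂ = 1.1344, θ₃ = -0.3484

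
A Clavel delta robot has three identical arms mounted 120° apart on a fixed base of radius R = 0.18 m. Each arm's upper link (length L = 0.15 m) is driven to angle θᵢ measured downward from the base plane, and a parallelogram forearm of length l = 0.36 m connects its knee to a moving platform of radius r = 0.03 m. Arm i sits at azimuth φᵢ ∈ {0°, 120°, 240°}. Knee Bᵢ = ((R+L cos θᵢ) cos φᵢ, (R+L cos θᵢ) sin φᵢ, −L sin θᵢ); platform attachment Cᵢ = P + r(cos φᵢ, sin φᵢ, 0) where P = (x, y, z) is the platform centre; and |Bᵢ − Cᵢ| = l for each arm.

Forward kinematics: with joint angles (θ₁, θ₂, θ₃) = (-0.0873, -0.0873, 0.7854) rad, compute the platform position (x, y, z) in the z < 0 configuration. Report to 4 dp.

(0.0414, 0.0717, -0.2275)

φ1=0.0°: virtual centre (0.2994, 0.0000, 0.0131), radius l
φ2=120.0°: virtual centre (-0.1497, 0.2593, 0.0131), radius l
arm 3 at φ=240.0°: e+L cos θ3 = 0.2561;  O3 = (-0.1280, -0.2218, -0.1061)
subtract pairs → two planes through P
[-0.8983 0.5186 0.0000]·P = 0.0000;  [-0.8549 -0.4435 -0.2383]·P = -0.0130
det = 0.8418;  x = 0.0080+-0.1468z,  y = 0.0139+-0.2543z
quadratic in z: (1.0862)z²+(0.0523)z+(-0.0443)=0, √Δ=0.4419 → z ∈ {-0.2275, 0.1793}; z = -0.2275 (taking z<0)
x = 0.0414, y = 0.0717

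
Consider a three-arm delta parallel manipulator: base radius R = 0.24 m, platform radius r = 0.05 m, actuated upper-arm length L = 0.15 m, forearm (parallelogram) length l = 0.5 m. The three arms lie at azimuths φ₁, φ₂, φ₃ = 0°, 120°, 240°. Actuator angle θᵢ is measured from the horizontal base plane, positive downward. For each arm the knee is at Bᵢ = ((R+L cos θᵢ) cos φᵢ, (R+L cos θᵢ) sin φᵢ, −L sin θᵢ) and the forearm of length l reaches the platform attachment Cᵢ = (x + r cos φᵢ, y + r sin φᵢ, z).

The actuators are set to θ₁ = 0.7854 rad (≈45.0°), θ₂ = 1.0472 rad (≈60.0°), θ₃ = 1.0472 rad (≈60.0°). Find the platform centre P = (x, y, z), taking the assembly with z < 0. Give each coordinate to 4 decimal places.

(0.0437, 0.0000, -0.5377)

φ1=0.0°: virtual centre (0.2961, 0.0000, -0.1061), radius l
arm 2 at φ=120.0°: ρ2 = 0.2650;  S2 = (-0.1325, 0.2295, -0.1299)
arm 3 at φ=240.0°: ρ3 = 0.2650;  S3 = (-0.1325, -0.2295, -0.1299)
subtract pairs → two planes through P
[-0.8571 0.4590 -0.0477]·P = -0.0118;  [-0.8571 -0.4590 -0.0477]·P = -0.0118
Cramer: x(z) = 0.0138-0.0556z;  y(z) = 0.0000+0.0000z
quadratic in z: (1.0031)z²+(0.2435)z+(-0.1591)=0, √Δ=0.8352 → z ∈ {-0.5377, 0.2949}; z = -0.5377 (taking z<0)
x = 0.0437, y = 0.0000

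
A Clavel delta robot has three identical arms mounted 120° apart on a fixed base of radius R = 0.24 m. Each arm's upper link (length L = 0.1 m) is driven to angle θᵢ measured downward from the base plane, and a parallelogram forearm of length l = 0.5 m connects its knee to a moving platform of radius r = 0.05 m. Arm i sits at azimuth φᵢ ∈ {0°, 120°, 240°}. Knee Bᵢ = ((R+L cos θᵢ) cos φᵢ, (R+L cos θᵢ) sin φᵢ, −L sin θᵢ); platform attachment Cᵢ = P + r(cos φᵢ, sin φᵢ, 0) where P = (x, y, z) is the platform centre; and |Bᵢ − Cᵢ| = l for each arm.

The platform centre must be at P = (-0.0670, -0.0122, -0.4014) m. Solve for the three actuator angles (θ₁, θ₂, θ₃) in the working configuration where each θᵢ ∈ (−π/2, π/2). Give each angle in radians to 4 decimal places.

φ1=0.0° → target in arm frame (-0.0670, -0.0122)
  e−x'=0.2570;  (l²−L²−(e−x')²−y'²−z²)/2L = 0.0634
  θ1 = atan2(B,A) + arccos(C/0.4766) = 0.4361
arm 2 (φ=120.0°): x'=0.0229, y'=0.0641
  e−x'=0.1671;  (l²−L²−(e−x')²−y'²−z²)/2L = 0.2343
  √(A²+B²)=0.4348;  θ2 = -1.1764+1.0017 ≈ -0.1747
φ3=240.0° → target in arm frame (0.0441, -0.0519)
  e−x'=0.1459;  (l²−L²−(e−x')²−y'²−z²)/2L = 0.2744
  √(A²+B²)=0.4271;  θ3 = -1.2221+0.8730 ≈ -0.3491

θ₁ = 0.4361, θ₂ = -0.1747, θ₃ = -0.3491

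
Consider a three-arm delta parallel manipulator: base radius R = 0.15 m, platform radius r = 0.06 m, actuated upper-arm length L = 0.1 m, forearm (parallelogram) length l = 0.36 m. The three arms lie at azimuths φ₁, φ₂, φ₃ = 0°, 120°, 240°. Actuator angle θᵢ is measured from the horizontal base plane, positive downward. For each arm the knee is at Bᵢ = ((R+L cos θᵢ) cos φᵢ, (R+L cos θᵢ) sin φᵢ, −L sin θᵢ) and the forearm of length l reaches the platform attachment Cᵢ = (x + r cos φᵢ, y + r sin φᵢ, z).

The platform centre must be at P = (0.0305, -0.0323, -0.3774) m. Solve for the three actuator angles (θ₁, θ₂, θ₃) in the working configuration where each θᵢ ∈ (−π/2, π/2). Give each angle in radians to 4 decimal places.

θ₁ = 0.5233, θ₂ = 0.8725, θ₃ = 0.6106

φ1=0.0° → target in arm frame (0.0305, -0.0323)
  A=0.0595, B=-0.3774, C=(l²−L²−A²−y'²−z²)/(2L)=-0.1371
  θ1 = atan2(B,A) + arccos(C/0.3821) = 0.5233
rotate P by −φ2: (-0.0432, -0.0103, -0.3774)
  A cos θ + B sin θ = C:  0.1332·cos θ + -0.3774·sin θ = -0.2034
  γ=atan2(-0.3774,0.1332)=-1.2315;  ψ=arccos(-0.5083)=2.1040;  θ2=γ+ψ≈0.8725
rotate P by −φ3: (0.0127, 0.0426, -0.3774)
  A=0.0773, B=-0.3774, C=(l²−L²−A²−y'²−z²)/(2L)=-0.1531
  θ3 = atan2(B,A) + arccos(C/0.3852) = 0.6106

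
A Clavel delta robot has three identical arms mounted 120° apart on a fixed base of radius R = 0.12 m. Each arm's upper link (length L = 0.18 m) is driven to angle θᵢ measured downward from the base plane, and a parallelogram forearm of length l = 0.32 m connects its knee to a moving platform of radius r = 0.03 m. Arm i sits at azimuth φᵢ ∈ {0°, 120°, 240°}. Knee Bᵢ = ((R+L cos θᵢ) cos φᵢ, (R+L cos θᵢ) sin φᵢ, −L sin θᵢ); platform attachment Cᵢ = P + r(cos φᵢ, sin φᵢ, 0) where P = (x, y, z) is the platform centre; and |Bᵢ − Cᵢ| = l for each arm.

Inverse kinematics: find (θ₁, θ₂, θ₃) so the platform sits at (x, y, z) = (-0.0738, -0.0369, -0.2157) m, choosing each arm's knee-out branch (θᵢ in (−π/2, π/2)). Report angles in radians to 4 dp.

arm 1 (φ=0.0°): x'=-0.0738, y'=-0.0369
  e−x'=0.1638;  (l²−L²−(e−x')²−y'²−z²)/2L = -0.0131
  θ1 = atan2(B,A) + arccos(C/0.2708) = 0.6979
rotate P by −φ2: (0.0049, 0.0824, -0.2157)
  A=0.0851, B=-0.2157, C=(l²−L²−A²−y'²−z²)/(2L)=0.0263
  γ=atan2(-0.2157,0.0851)=-1.1952;  ψ=arccos(0.1133)=1.4573;  θ2=γ+ψ≈0.2621
arm 3 (φ=240.0°): x'=0.0689, y'=-0.0455
  e−x'=0.0211;  (l²−L²−(e−x')²−y'²−z²)/2L = 0.0582
  θ3 = atan2(B,A) + arccos(C/0.2167) = -0.1743

θ₁ = 0.6979, θ₂ = 0.2621, θ₃ = -0.1743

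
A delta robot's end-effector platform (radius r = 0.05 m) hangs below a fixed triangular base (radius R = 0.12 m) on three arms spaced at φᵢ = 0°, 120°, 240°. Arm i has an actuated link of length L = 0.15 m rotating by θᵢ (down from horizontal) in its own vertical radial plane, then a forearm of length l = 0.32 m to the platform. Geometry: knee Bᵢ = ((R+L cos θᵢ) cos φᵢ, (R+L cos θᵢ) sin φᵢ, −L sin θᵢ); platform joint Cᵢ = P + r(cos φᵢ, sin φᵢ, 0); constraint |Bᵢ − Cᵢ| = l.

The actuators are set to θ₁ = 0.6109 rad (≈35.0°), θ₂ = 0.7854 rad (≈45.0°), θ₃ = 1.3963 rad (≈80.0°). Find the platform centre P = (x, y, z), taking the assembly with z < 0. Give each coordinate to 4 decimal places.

(0.0869, 0.1039, -0.3696)

arm 1 at φ=0.0°: e+L cos θ1 = 0.1929;  O1 = (0.1929, 0.0000, -0.0860)
O2 = (0.1761·cos120.0°, 0.1761·sin120.0°, -0.1061) = (-0.0880, 0.1525, -0.1061)
φ3=240.0°: virtual centre (-0.0480, -0.0832, -0.1477), radius l
|O₂|²−|O₁|² = -0.0024;  |O₃|²−|O₁|² = -0.0136
[-0.5618 0.3050 -0.0401]·P = -0.0024;  [-0.4818 -0.1663 -0.1234]·P = -0.0136
Cramer: x(z) = 0.0188-0.1842z;  y(z) = 0.0270-0.2080z
sphere 1 gives Az²+Bz+C=0 with A=1.0772, B=0.2250, C=-0.0640;  B²−4AC=0.3263;  roots -0.3696, 0.1607;  negative root z = -0.3696
x = 0.0869, y = 0.1039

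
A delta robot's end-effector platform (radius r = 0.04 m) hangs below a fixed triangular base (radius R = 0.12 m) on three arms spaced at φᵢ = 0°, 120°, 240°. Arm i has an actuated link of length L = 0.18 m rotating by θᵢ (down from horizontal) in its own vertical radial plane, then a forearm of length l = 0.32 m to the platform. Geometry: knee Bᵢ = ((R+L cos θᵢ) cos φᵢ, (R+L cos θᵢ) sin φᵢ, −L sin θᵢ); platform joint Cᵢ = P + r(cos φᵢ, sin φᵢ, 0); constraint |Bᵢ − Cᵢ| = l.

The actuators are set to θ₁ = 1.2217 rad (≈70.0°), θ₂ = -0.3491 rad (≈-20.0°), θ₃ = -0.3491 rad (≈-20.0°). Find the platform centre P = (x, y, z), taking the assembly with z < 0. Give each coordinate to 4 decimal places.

arm 1 at φ=0.0°: e+L cos θ1 = 0.1416;  O1 = (0.1416, 0.0000, -0.1691)
φ2=120.0°: virtual centre (-0.1246, 0.2158, 0.0616), radius l
arm 3 at φ=240.0°: e+L cos θ3 = 0.2491;  O3 = (-0.1246, -0.2158, 0.0616)
|O₂|²−|O₁|² = 0.0172;  |O₃|²−|O₁|² = 0.0172
plane₁₂: -0.5323x+0.4315y+0.4614z = 0.0172
det = 0.4594;  x = -0.0323+0.8669z,  y = 0.0000+0.0000z
sphere 1 gives Az²+Bz+C=0 with A=1.7515, B=0.0368, C=-0.0435;  B²−4AC=0.3064;  roots -0.1685, 0.1475;  negative root z = -0.1685
x = -0.1784, y = 0.0000

(-0.1784, 0.0000, -0.1685)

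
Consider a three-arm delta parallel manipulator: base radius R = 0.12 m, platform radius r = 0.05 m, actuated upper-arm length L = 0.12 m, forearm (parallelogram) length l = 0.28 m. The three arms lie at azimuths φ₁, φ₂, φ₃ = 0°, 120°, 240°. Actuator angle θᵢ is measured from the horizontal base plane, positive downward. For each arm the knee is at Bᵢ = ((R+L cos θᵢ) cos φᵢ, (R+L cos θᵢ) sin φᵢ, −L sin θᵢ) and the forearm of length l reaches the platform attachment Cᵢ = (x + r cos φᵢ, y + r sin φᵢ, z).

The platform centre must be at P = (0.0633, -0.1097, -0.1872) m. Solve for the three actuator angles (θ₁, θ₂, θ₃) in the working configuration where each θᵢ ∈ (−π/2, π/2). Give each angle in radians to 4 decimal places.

θ₁ = -0.3491, θ₂ = 0.9597, θ₃ = -0.3495

rotate P by −φ1: (0.0633, -0.1097, -0.1872)
  A=0.0067, B=-0.1872, C=(l²−L²−A²−y'²−z²)/(2L)=0.0703
  γ=atan2(-0.1872,0.0067)=-1.5350;  ψ=arccos(0.3754)=1.1860;  θ1=γ+ψ≈-0.3491
arm 2 (φ=120.0°): x'=-0.1267, y'=0.0000
  A cos θ + B sin θ = C:  0.1967·cos θ + -0.1872·sin θ = -0.0405
  √(A²+B²)=0.2715;  θ2 = -0.7608+1.7205 ≈ 0.9597
arm 3 (φ=240.0°): x'=0.0634, y'=0.1097
  A cos θ + B sin θ = C:  0.0066·cos θ + -0.1872·sin θ = 0.0704
  √(A²+B²)=0.1873;  θ3 = -1.5353+1.1858 ≈ -0.3495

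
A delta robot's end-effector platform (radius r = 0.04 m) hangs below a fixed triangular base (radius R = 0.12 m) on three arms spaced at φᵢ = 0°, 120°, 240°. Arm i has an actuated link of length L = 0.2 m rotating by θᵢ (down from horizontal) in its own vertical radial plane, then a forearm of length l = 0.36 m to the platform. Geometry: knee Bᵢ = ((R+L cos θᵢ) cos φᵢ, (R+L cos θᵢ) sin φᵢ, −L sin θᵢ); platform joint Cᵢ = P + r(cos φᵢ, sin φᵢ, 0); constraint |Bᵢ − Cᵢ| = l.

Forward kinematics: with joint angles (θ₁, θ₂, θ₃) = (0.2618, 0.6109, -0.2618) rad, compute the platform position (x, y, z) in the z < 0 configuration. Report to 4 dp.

(-0.0068, -0.0998, -0.2549)

arm 1 at φ=0.0°: e+L cos θ1 = 0.2732;  centre 1 = (0.2732, 0.0000, -0.0518)
centre 2 = (0.2438·cos120.0°, 0.2438·sin120.0°, -0.1147) = (-0.1219, 0.2112, -0.1147)
centre 3 = (0.2732·cos240.0°, 0.2732·sin240.0°, 0.0518) = (-0.1366, -0.2366, 0.0518)
subtract pairs → two planes through P
[-0.7902 0.4223 -0.1259]·P = -0.0047;  [-0.8196 -0.4732 0.2071]·P = 0.0000
Cramer: x(z) = 0.0031+0.0387z;  y(z) = -0.0053+0.3706z
into |P−centre ₁|² = l²: 1.1388z² + 0.0787z + -0.0539 = 0;  Δ = 0.2519;  z = -0.2549 or 0.1858 → z<0 root = -0.2549
x = -0.0068, y = -0.0998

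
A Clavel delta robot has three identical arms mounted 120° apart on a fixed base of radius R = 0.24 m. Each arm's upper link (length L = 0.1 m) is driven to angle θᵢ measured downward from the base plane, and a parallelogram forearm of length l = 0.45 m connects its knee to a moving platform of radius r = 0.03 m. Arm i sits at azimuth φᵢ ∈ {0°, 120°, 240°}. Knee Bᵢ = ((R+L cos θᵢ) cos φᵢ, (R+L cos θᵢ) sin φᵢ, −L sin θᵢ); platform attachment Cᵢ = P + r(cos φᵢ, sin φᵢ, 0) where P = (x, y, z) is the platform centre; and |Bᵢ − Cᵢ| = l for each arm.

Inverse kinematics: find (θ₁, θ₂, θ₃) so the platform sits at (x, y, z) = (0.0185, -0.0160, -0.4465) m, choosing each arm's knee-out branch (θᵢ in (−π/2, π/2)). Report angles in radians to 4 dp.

arm 1 (φ=0.0°): x'=0.0185, y'=-0.0160
  A=0.1915, B=-0.4465, C=(l²−L²−A²−y'²−z²)/(2L)=-0.2190
  γ=atan2(-0.4465,0.1915)=-1.1656;  ψ=arccos(-0.4507)=2.0383;  θ1=γ+ψ≈0.8727
arm 2 (φ=120.0°): x'=-0.0231, y'=-0.0080
  A cos θ + B sin θ = C:  0.2331·cos θ + -0.4465·sin θ = -0.3063
  √(A²+B²)=0.5037;  θ2 = -1.0896+2.2245 ≈ 1.1349
arm 3 (φ=240.0°): x'=0.0046, y'=0.0240
  e−x'=0.2054;  (l²−L²−(e−x')²−y'²−z²)/2L = -0.2481
  √(A²+B²)=0.4915;  θ3 = -1.1397+2.1000 ≈ 0.9604

θ₁ = 0.8727, θ₂ = 1.1349, θ₃ = 0.9604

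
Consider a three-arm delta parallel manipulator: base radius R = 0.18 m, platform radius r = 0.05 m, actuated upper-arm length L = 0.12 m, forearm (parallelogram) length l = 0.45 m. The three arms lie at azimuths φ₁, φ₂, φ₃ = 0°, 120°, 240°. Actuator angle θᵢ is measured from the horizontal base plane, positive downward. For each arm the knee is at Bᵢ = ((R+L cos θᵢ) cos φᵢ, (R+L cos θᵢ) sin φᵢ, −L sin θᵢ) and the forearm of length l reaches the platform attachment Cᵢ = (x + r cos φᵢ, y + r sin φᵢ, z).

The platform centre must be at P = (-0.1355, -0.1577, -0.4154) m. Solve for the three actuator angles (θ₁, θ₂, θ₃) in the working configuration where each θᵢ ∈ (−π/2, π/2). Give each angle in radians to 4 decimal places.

rotate P by −φ1: (-0.1355, -0.1577, -0.4154)
  A cos θ + B sin θ = C:  0.2655·cos θ + -0.4154·sin θ = -0.3326
  θ1 = atan2(B,A) + arccos(C/0.4930) = 1.3091
rotate P by −φ2: (-0.0688, 0.1962, -0.4154)
  e−x'=0.1988;  (l²−L²−(e−x')²−y'²−z²)/2L = -0.2603
  θ2 = atan2(B,A) + arccos(C/0.4605) = 1.0472
arm 3 (φ=240.0°): x'=0.2043, y'=-0.0385
  e−x'=-0.0743;  (l²−L²−(e−x')²−y'²−z²)/2L = 0.0356
  √(A²+B²)=0.4220;  θ3 = -1.7478+1.4864 ≈ -0.2614

θ₁ = 1.3091, θ₂ = 1.0472, θ₃ = -0.2614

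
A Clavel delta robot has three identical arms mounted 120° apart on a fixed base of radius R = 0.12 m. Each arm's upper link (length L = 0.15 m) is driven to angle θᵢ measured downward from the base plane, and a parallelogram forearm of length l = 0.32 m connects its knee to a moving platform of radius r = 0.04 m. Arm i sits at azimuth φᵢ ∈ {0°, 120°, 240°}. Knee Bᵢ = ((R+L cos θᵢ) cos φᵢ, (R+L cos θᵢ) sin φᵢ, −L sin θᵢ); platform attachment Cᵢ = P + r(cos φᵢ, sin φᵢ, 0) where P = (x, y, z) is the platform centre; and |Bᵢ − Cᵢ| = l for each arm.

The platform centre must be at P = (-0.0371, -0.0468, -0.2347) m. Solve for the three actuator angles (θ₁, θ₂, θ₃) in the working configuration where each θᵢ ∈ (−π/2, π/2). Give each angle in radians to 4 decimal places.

θ₁ = 0.3493, θ₂ = 0.2617, θ₃ = -0.2620

arm 1 (φ=0.0°): x'=-0.0371, y'=-0.0468
  A=0.1171, B=-0.2347, C=(l²−L²−A²−y'²−z²)/(2L)=0.0297
  √(A²+B²)=0.2623;  θ1 = -1.1080+1.4573 ≈ 0.3493
φ2=120.0° → target in arm frame (-0.0220, 0.0555)
  A cos θ + B sin θ = C:  0.1020·cos θ + -0.2347·sin θ = 0.0378
  γ=atan2(-0.2347,0.1020)=-1.1609;  ψ=arccos(0.1476)=1.4226;  θ2=γ+ψ≈0.2617
φ3=240.0° → target in arm frame (0.0591, -0.0087)
  e−x'=0.0209;  (l²−L²−(e−x')²−y'²−z²)/2L = 0.0810
  γ=atan2(-0.2347,0.0209)=-1.4819;  ψ=arccos(0.3438)=1.2198;  θ3=γ+ψ≈-0.2620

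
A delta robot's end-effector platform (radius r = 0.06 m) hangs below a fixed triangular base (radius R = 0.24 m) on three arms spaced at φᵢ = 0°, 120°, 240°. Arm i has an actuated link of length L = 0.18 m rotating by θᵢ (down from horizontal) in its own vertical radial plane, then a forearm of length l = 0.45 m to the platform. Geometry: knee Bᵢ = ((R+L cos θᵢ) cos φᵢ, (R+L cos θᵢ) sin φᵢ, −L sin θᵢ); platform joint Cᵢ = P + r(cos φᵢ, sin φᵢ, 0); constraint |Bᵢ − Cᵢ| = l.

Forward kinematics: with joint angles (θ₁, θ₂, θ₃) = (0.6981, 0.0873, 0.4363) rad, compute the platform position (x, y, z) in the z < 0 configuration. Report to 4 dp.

φ1=0.0°: virtual centre (0.3179, 0.0000, -0.1157), radius l
φ2=120.0°: virtual centre (-0.1797, 0.3112, -0.0157), radius l
φ3=240.0°: virtual centre (-0.1716, -0.2972, -0.0761), radius l
subtract pairs → two planes through P
linear system: -0.9951x+0.6224y = 0.0149−0.2000z; -0.9789x+-0.5943y = 0.0091−0.0793z
det = 1.2007;  x = -0.0121+0.1401z,  y = 0.0046+-0.0974z
sphere 1 gives Az²+Bz+C=0 with A=1.0291, B=0.1380, C=-0.0802;  B²−4AC=0.3492;  roots -0.3542, 0.2200;  negative root z = -0.3542
x = -0.0617, y = 0.0391

(-0.0617, 0.0391, -0.3542)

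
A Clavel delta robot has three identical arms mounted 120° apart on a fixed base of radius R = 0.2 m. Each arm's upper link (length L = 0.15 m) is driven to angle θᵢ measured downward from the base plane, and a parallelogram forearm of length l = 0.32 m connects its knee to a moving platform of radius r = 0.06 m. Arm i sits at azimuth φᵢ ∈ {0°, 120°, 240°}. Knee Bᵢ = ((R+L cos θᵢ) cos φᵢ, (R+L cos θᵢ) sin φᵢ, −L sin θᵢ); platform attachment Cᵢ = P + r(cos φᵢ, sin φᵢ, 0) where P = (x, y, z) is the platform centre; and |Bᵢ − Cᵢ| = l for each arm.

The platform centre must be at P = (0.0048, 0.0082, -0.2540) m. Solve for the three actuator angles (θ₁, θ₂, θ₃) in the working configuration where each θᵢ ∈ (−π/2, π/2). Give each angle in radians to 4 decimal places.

φ1=0.0° → target in arm frame (0.0048, 0.0082)
  A cos θ + B sin θ = C:  0.1352·cos θ + -0.2540·sin θ = -0.0099
  γ=atan2(-0.2540,0.1352)=-1.0817;  ψ=arccos(-0.0343)=1.6051;  θ1=γ+ψ≈0.5235
φ2=120.0° → target in arm frame (0.0047, -0.0083)
  A cos θ + B sin θ = C:  0.1353·cos θ + -0.2540·sin θ = -0.0100
  θ2 = atan2(B,A) + arccos(C/0.2878) = 0.5241
arm 3 (φ=240.0°): x'=-0.0095, y'=0.0001
  e−x'=0.1495;  (l²−L²−(e−x')²−y'²−z²)/2L = -0.0232
  γ=atan2(-0.2540,0.1495)=-1.0388;  ψ=arccos(-0.0788)=1.6497;  θ3=γ+ψ≈0.6109

θ₁ = 0.5235, θ₂ = 0.5241, θ₃ = 0.6109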